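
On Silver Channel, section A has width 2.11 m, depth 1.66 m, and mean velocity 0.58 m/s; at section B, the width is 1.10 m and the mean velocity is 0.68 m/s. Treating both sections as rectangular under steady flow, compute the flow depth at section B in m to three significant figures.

2.72 m

Q = A₁V₁ = (2.11×1.66) × 0.58 = 2.032 m³/s
d₂ = Q/(b₂ V₂) = 2.032/(1.10×0.68) = 2.716 m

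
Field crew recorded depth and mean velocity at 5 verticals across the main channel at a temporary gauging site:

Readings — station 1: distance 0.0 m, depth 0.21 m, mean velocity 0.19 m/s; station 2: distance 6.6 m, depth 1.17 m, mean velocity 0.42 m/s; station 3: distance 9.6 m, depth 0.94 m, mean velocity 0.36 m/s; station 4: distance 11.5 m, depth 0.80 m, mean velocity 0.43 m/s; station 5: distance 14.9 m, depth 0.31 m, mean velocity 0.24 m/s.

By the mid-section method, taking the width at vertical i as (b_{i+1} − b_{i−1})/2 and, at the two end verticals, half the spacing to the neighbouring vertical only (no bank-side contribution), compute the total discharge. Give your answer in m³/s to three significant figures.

4.36 m³/s

w_1 = (6.6 − 0.0)/2 = 3.3 m; q_1 = 0.19 × 0.21 × 3.3 = 0.1317 m³/s
w_2 = (9.6 − 0.0)/2 = 4.8 m; q_2 = 0.42 × 1.17 × 4.8 = 2.359 m³/s
w_3 = (11.5 − 6.6)/2 = 2.45 m; q_3 = 0.36 × 0.94 × 2.45 = 0.8291 m³/s
w_4 = (14.9 − 9.6)/2 = 2.65 m; q_4 = 0.43 × 0.80 × 2.65 = 0.9116 m³/s
w_5 = (14.9 − 11.5)/2 = 1.7 m; q_5 = 0.24 × 0.31 × 1.7 = 0.1265 m³/s
Q = Σ qᵢ = 4.358 m³/s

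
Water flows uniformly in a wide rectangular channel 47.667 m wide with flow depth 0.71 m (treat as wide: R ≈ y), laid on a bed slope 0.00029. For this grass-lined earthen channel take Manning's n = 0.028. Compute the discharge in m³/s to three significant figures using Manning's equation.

16.4 m³/s

A = b·y = 47.667 × 0.71 = 33.84 m²
Wide channel: R ≈ y = 0.71 m
Q = (1/n)·A·R^(2/3)·S^(1/2) = (1/0.028) × 33.84 × 0.7100^(2/3) × 0.00029^(1/2) = 16.38 m³/s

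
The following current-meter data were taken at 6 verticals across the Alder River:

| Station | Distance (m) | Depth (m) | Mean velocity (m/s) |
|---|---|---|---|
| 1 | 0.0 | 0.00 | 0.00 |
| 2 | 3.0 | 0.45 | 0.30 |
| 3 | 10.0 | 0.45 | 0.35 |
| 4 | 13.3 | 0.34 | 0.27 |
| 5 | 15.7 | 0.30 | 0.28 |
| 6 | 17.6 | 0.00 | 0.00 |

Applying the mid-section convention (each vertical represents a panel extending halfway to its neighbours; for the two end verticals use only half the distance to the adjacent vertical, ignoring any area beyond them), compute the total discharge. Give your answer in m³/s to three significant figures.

w_2 = (10.0 − 0.0)/2 = 5 m; q_2 = 0.30 × 0.45 × 5 = 0.6750 m³/s
w_3 = (13.3 − 3.0)/2 = 5.15 m; q_3 = 0.35 × 0.45 × 5.15 = 0.8111 m³/s
w_4 = (15.7 − 10.0)/2 = 2.85 m; q_4 = 0.27 × 0.34 × 2.85 = 0.2616 m³/s
w_5 = (17.6 − 13.3)/2 = 2.15 m; q_5 = 0.28 × 0.30 × 2.15 = 0.1806 m³/s
Stations 1, 6 contribute zero (depth or velocity is 0).
Q = Σ qᵢ = 1.928 m³/s

1.93 m³/s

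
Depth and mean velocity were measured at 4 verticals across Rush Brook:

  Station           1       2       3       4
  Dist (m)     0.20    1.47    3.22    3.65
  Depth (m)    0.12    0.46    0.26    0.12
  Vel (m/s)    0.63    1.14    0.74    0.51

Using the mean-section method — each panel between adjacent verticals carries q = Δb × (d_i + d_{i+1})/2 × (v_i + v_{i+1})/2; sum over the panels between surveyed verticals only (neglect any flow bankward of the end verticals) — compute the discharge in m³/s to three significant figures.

Panel 1-2: Δb = 1.27 m, d̄ = (0.12+0.46)/2 = 0.29, v̄ = (0.63+1.14)/2 = 0.885 → q = 1.27×0.29×0.885 = 0.3259 m³/s
Panel 2-3: Δb = 1.75 m, d̄ = (0.46+0.26)/2 = 0.36, v̄ = (1.14+0.74)/2 = 0.94 → q = 1.75×0.36×0.94 = 0.5922 m³/s
Panel 3-4: Δb = 0.43 m, d̄ = (0.26+0.12)/2 = 0.19, v̄ = (0.74+0.51)/2 = 0.625 → q = 0.43×0.19×0.625 = 0.05106 m³/s
Q = Σ q = 0.9692 m³/s

0.969 m³/s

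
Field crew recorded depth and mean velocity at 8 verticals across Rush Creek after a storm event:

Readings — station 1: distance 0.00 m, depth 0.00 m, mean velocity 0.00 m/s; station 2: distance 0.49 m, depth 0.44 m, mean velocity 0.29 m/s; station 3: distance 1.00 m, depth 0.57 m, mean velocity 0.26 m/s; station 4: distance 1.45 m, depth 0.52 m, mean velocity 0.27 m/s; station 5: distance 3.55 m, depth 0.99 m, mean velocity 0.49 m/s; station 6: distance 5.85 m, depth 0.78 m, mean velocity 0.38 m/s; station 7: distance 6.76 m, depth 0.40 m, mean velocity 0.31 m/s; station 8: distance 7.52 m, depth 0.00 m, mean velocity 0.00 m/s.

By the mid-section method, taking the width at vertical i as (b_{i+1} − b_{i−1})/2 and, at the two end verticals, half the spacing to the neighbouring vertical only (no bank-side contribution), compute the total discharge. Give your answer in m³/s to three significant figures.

1.96 m³/s

w_2 = (1.00 − 0.00)/2 = 0.5 m; q_2 = 0.29 × 0.44 × 0.5 = 0.06380 m³/s
w_3 = (1.45 − 0.49)/2 = 0.48 m; q_3 = 0.26 × 0.57 × 0.48 = 0.07114 m³/s
w_4 = (3.55 − 1.00)/2 = 1.275 m; q_4 = 0.27 × 0.52 × 1.275 = 0.1790 m³/s
w_5 = (5.85 − 1.45)/2 = 2.2 m; q_5 = 0.49 × 0.99 × 2.2 = 1.067 m³/s
w_6 = (6.76 − 3.55)/2 = 1.605 m; q_6 = 0.38 × 0.78 × 1.605 = 0.4757 m³/s
w_7 = (7.52 − 5.85)/2 = 0.835 m; q_7 = 0.31 × 0.40 × 0.835 = 0.1035 m³/s
Stations 1, 8 contribute zero (depth or velocity is 0).
Q = Σ qᵢ = 1.960 m³/s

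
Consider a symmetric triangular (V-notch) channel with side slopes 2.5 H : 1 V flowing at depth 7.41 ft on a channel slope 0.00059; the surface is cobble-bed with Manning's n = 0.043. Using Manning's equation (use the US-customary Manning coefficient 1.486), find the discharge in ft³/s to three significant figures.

A = z·y² = 2.5×7.41² = 137.3 ft²
P = 2y√(1+z²) = 2×7.41×√(1+2.5²) = 39.90 ft
R = A/P = 137.3/39.90 = 3.440 ft
Q = (1.486/n)·A·R^(2/3)·S^(1/2) = (1.486/0.043) × 137.3 × 3.440^(2/3) × 0.00059^(1/2) = 262.6 ft³/s

263 ft³/s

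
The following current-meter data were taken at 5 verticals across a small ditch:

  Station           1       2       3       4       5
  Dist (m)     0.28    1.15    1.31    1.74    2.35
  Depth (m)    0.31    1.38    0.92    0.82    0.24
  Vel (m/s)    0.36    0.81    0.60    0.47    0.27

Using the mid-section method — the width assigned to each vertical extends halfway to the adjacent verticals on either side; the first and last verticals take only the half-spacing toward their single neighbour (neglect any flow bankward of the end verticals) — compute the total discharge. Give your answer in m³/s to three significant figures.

1.01 m³/s

w_1 = (1.15 − 0.28)/2 = 0.435 m; q_1 = 0.36 × 0.31 × 0.435 = 0.04855 m³/s
w_2 = (1.31 − 0.28)/2 = 0.515 m; q_2 = 0.81 × 1.38 × 0.515 = 0.5757 m³/s
w_3 = (1.74 − 1.15)/2 = 0.295 m; q_3 = 0.60 × 0.92 × 0.295 = 0.1628 m³/s
w_4 = (2.35 − 1.31)/2 = 0.52 m; q_4 = 0.47 × 0.82 × 0.52 = 0.2004 m³/s
w_5 = (2.35 − 1.74)/2 = 0.305 m; q_5 = 0.27 × 0.24 × 0.305 = 0.01976 m³/s
Q = Σ qᵢ = 1.007 m³/s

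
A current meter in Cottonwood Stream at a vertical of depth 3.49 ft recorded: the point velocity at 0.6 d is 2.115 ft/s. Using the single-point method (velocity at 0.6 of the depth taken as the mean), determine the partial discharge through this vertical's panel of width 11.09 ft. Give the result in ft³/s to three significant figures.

v̄ = v₀.₆ = 2.115 ft/s
q = v̄ × d × w = 2.115 × 3.49 × 11.09 = 81.86 ft³/s

81.9 ft³/s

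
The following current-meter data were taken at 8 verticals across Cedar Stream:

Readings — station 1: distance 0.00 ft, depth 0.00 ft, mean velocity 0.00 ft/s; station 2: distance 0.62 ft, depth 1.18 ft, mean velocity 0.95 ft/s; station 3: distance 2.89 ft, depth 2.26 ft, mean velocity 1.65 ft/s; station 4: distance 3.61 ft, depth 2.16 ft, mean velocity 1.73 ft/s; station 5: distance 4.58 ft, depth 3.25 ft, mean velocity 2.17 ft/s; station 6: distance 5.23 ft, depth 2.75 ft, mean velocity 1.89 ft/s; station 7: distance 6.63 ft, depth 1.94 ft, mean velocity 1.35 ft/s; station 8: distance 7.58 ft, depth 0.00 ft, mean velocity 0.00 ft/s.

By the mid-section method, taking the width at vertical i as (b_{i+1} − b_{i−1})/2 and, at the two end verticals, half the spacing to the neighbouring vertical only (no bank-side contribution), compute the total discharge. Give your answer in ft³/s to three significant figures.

w_2 = (2.89 − 0.00)/2 = 1.445 ft; q_2 = 0.95 × 1.18 × 1.445 = 1.620 ft³/s
w_3 = (3.61 − 0.62)/2 = 1.495 ft; q_3 = 1.65 × 2.26 × 1.495 = 5.575 ft³/s
w_4 = (4.58 − 2.89)/2 = 0.845 ft; q_4 = 1.73 × 2.16 × 0.845 = 3.158 ft³/s
w_5 = (5.23 − 3.61)/2 = 0.81 ft; q_5 = 2.17 × 3.25 × 0.81 = 5.713 ft³/s
w_6 = (6.63 − 4.58)/2 = 1.025 ft; q_6 = 1.89 × 2.75 × 1.025 = 5.327 ft³/s
w_7 = (7.58 − 5.23)/2 = 1.175 ft; q_7 = 1.35 × 1.94 × 1.175 = 3.077 ft³/s
Stations 1, 8 contribute zero (depth or velocity is 0).
Q = Σ qᵢ = 24.47 ft³/s

24.5 ft³/s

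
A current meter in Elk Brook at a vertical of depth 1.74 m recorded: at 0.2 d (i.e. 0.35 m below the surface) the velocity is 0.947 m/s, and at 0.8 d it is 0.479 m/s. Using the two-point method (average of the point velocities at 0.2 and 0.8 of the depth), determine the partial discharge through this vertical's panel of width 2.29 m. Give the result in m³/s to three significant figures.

2.84 m³/s

v̄ = (0.947 + 0.479) / 2 = 0.7130 m/s
q = v̄ × d × w = 0.7130 × 1.74 × 2.29 = 2.841 m³/s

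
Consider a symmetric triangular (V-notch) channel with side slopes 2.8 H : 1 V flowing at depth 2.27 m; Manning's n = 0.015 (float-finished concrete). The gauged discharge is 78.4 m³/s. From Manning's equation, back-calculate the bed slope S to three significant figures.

A = z·y² = 2.8×2.27² = 14.43 m²
P = 2y√(1+z²) = 2×2.27×√(1+2.8²) = 13.50 m
R = A/P = 14.43/13.50 = 1.069 m
S = (Q·n / (1·A·R^(2/3)))² = (78.4×0.015 / (1×14.43×1.045))² = 0.006079

0.00608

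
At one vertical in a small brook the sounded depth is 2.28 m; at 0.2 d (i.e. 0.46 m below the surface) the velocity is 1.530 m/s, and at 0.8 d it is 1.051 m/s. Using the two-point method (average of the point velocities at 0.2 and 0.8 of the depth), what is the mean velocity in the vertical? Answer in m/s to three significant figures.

1.29 m/s

v̄ = (1.530 + 1.051) / 2 = 1.291 m/s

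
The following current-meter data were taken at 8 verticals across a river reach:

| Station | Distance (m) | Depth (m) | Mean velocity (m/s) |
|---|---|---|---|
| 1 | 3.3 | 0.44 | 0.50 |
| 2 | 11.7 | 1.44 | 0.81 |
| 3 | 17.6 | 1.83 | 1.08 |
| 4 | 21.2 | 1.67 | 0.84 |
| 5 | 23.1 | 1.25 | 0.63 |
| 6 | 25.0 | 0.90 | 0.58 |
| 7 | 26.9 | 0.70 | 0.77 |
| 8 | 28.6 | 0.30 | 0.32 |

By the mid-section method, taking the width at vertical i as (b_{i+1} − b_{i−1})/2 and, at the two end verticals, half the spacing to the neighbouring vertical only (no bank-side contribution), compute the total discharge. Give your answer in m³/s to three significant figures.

w_1 = (11.7 − 3.3)/2 = 4.2 m; q_1 = 0.50 × 0.44 × 4.2 = 0.9240 m³/s
w_2 = (17.6 − 3.3)/2 = 7.15 m; q_2 = 0.81 × 1.44 × 7.15 = 8.340 m³/s
w_3 = (21.2 − 11.7)/2 = 4.75 m; q_3 = 1.08 × 1.83 × 4.75 = 9.388 m³/s
w_4 = (23.1 − 17.6)/2 = 2.75 m; q_4 = 0.84 × 1.67 × 2.75 = 3.858 m³/s
w_5 = (25.0 − 21.2)/2 = 1.9 m; q_5 = 0.63 × 1.25 × 1.9 = 1.496 m³/s
w_6 = (26.9 − 23.1)/2 = 1.9 m; q_6 = 0.58 × 0.90 × 1.9 = 0.9918 m³/s
w_7 = (28.6 − 25.0)/2 = 1.8 m; q_7 = 0.77 × 0.70 × 1.8 = 0.9702 m³/s
w_8 = (28.6 − 26.9)/2 = 0.85 m; q_8 = 0.32 × 0.30 × 0.85 = 0.08160 m³/s
Q = Σ qᵢ = 26.05 m³/s

26.0 m³/s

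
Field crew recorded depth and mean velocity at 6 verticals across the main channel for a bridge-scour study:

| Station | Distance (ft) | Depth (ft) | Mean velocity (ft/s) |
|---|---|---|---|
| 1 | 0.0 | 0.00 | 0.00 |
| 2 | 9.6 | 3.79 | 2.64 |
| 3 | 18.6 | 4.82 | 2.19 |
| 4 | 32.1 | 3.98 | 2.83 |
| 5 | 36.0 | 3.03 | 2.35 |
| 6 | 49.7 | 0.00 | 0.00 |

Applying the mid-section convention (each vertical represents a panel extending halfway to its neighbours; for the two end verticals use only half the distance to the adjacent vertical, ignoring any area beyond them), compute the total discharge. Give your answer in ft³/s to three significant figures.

w_2 = (18.6 − 0.0)/2 = 9.3 ft; q_2 = 2.64 × 3.79 × 9.3 = 93.05 ft³/s
w_3 = (32.1 − 9.6)/2 = 11.25 ft; q_3 = 2.19 × 4.82 × 11.25 = 118.8 ft³/s
w_4 = (36.0 − 18.6)/2 = 8.7 ft; q_4 = 2.83 × 3.98 × 8.7 = 97.99 ft³/s
w_5 = (49.7 − 32.1)/2 = 8.8 ft; q_5 = 2.35 × 3.03 × 8.8 = 62.66 ft³/s
Stations 1, 6 contribute zero (depth or velocity is 0).
Q = Σ qᵢ = 372.5 ft³/s

372 ft³/s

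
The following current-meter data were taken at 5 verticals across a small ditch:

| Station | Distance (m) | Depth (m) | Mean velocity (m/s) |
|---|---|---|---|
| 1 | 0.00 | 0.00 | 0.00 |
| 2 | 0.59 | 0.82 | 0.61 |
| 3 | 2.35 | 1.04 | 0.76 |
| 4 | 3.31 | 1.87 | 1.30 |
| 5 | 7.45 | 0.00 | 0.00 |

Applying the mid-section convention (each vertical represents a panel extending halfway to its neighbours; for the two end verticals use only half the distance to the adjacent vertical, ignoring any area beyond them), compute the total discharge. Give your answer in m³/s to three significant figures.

w_2 = (2.35 − 0.00)/2 = 1.175 m; q_2 = 0.61 × 0.82 × 1.175 = 0.5877 m³/s
w_3 = (3.31 − 0.59)/2 = 1.36 m; q_3 = 0.76 × 1.04 × 1.36 = 1.075 m³/s
w_4 = (7.45 − 2.35)/2 = 2.55 m; q_4 = 1.30 × 1.87 × 2.55 = 6.199 m³/s
Stations 1, 5 contribute zero (depth or velocity is 0).
Q = Σ qᵢ = 7.862 m³/s

7.86 m³/s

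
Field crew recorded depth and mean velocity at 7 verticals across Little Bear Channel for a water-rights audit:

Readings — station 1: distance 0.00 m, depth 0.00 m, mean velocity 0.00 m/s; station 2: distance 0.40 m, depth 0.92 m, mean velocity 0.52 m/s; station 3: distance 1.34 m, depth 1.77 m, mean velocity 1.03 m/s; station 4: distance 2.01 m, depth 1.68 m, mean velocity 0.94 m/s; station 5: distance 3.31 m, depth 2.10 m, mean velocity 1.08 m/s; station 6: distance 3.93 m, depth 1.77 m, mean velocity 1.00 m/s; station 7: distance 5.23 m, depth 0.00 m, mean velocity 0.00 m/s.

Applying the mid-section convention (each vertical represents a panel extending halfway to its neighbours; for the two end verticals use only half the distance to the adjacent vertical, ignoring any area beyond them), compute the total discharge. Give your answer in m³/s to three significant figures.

w_2 = (1.34 − 0.00)/2 = 0.67 m; q_2 = 0.52 × 0.92 × 0.67 = 0.3205 m³/s
w_3 = (2.01 − 0.40)/2 = 0.805 m; q_3 = 1.03 × 1.77 × 0.805 = 1.468 m³/s
w_4 = (3.31 − 1.34)/2 = 0.985 m; q_4 = 0.94 × 1.68 × 0.985 = 1.556 m³/s
w_5 = (3.93 − 2.01)/2 = 0.96 m; q_5 = 1.08 × 2.10 × 0.96 = 2.177 m³/s
w_6 = (5.23 − 3.31)/2 = 0.96 m; q_6 = 1.00 × 1.77 × 0.96 = 1.699 m³/s
Stations 1, 7 contribute zero (depth or velocity is 0).
Q = Σ qᵢ = 7.220 m³/s

7.22 m³/s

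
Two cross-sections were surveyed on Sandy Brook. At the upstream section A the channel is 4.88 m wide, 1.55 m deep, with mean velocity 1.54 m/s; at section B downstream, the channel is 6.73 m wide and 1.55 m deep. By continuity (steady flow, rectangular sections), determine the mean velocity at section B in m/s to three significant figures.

1.12 m/s

Q = A₁V₁ = (4.88×1.55) × 1.54 = 11.65 m³/s
A₂ = 6.73 × 1.55 = 10.43 m²
V₂ = Q/A₂ = 11.65/10.43 = 1.117 m/s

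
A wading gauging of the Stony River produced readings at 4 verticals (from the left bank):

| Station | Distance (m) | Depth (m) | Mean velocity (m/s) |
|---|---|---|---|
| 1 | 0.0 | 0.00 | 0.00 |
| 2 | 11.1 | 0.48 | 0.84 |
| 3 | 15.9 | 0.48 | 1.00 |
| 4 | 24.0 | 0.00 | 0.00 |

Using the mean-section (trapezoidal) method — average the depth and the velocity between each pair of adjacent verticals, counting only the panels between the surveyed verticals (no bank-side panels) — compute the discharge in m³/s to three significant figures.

Panel 1-2: Δb = 11.1 m, d̄ = (0.00+0.48)/2 = 0.24, v̄ = (0.00+0.84)/2 = 0.42 → q = 11.1×0.24×0.42 = 1.119 m³/s
Panel 2-3: Δb = 4.8 m, d̄ = (0.48+0.48)/2 = 0.48, v̄ = (0.84+1.00)/2 = 0.92 → q = 4.8×0.48×0.92 = 2.120 m³/s
Panel 3-4: Δb = 8.1 m, d̄ = (0.48+0.00)/2 = 0.24, v̄ = (1.00+0.00)/2 = 0.5 → q = 8.1×0.24×0.5 = 0.9720 m³/s
Q = Σ q = 4.211 m³/s

4.21 m³/s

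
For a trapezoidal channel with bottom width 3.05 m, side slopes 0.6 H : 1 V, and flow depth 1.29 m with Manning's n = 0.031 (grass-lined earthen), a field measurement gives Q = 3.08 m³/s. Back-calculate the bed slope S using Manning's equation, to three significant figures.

0.000493

A = (b + z·y)·y = (3.05 + 0.6×1.29)×1.29 = 4.933 m²
P = b + 2y√(1+z²) = 3.05 + 2×1.29×√(1+0.6²) = 6.059 m
R = A/P = 4.933/6.059 = 0.8142 m
S = (Q·n / (1·A·R^(2/3)))² = (3.08×0.031 / (1×4.933×0.8719))² = 0.0004928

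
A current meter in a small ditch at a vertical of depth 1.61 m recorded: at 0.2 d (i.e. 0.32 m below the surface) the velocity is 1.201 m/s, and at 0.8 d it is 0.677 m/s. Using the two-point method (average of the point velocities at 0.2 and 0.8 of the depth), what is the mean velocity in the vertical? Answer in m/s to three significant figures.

0.939 m/s

v̄ = (1.201 + 0.677) / 2 = 0.9390 m/s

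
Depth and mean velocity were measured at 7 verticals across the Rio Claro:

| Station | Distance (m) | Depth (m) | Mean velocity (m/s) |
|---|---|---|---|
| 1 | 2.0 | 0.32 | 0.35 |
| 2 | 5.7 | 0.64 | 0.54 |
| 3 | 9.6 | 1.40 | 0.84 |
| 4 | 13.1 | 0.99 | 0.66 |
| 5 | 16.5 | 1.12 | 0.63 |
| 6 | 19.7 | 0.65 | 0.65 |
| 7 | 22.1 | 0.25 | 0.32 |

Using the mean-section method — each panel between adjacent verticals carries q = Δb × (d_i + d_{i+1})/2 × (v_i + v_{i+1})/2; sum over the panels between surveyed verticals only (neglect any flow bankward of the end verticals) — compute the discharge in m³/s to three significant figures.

Panel 1-2: Δb = 3.7 m, d̄ = (0.32+0.64)/2 = 0.48, v̄ = (0.35+0.54)/2 = 0.445 → q = 3.7×0.48×0.445 = 0.7903 m³/s
Panel 2-3: Δb = 3.9 m, d̄ = (0.64+1.40)/2 = 1.02, v̄ = (0.54+0.84)/2 = 0.69 → q = 3.9×1.02×0.69 = 2.745 m³/s
Panel 3-4: Δb = 3.5 m, d̄ = (1.40+0.99)/2 = 1.195, v̄ = (0.84+0.66)/2 = 0.75 → q = 3.5×1.195×0.75 = 3.137 m³/s
Panel 4-5: Δb = 3.4 m, d̄ = (0.99+1.12)/2 = 1.055, v̄ = (0.66+0.63)/2 = 0.645 → q = 3.4×1.055×0.645 = 2.314 m³/s
Panel 5-6: Δb = 3.2 m, d̄ = (1.12+0.65)/2 = 0.885, v̄ = (0.63+0.65)/2 = 0.64 → q = 3.2×0.885×0.64 = 1.812 m³/s
Panel 6-7: Δb = 2.4 m, d̄ = (0.65+0.25)/2 = 0.45, v̄ = (0.65+0.32)/2 = 0.485 → q = 2.4×0.45×0.485 = 0.5238 m³/s
Q = Σ q = 11.32 m³/s

11.3 m³/s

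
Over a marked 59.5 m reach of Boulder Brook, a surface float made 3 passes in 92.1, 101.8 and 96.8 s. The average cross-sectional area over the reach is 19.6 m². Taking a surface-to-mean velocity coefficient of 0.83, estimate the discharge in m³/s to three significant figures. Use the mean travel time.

9.99 m³/s

t̄ = (92.1 + 101.8 + 96.8) / 3 = 96.9 s
v_surface = L / t̄ = 59.5 / 96.9 = 0.6140 m/s
v_mean = 0.83 × 0.6140 = 0.5096 m/s
Q = A × v_mean = 19.6 × 0.5096 = 9.989 m³/s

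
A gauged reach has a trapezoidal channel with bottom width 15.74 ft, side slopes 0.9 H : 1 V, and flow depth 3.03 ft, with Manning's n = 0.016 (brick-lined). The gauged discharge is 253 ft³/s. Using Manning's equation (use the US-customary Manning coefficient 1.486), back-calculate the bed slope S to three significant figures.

0.000762

A = (b + z·y)·y = (15.74 + 0.9×3.03)×3.03 = 55.96 ft²
P = b + 2y√(1+z²) = 15.74 + 2×3.03×√(1+0.9²) = 23.89 ft
R = A/P = 55.96/23.89 = 2.342 ft
S = (Q·n / (1.486·A·R^(2/3)))² = (253×0.016 / (1.486×55.96×1.764))² = 0.0007621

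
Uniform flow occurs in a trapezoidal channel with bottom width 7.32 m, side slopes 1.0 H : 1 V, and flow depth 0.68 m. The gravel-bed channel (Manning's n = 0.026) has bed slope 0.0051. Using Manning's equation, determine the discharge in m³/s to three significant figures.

A = (b + z·y)·y = (7.32 + 1.0×0.68)×0.68 = 5.440 m²
P = b + 2y√(1+z²) = 7.32 + 2×0.68×√(1+1.0²) = 9.243 m
R = A/P = 5.440/9.243 = 0.5885 m
Q = (1/n)·A·R^(2/3)·S^(1/2) = (1/0.026) × 5.440 × 0.5885^(2/3) × 0.0051^(1/2) = 10.49 m³/s

10.5 m³/s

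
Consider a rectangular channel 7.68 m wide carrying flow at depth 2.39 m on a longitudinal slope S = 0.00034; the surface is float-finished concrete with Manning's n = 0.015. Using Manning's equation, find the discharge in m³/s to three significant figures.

29.2 m³/s

A = b·y = 7.68 × 2.39 = 18.36 m²
P = b + 2y = 7.68 + 2×2.39 = 12.46 m
R = A/P = 18.36/12.46 = 1.473 m
Q = (1/n)·A·R^(2/3)·S^(1/2) = (1/0.015) × 18.36 × 1.473^(2/3) × 0.00034^(1/2) = 29.21 m³/s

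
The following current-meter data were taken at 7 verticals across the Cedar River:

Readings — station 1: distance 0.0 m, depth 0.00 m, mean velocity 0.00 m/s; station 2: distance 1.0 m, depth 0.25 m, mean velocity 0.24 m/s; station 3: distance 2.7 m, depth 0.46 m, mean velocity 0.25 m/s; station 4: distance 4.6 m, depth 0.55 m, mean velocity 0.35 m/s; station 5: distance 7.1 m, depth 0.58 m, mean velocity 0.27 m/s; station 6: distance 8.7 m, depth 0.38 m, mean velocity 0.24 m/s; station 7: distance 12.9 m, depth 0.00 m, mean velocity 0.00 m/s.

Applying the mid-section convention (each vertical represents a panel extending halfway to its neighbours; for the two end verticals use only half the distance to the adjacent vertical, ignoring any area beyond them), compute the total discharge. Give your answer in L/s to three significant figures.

1300 L/s

w_2 = (2.7 − 0.0)/2 = 1.35 m; q_2 = 0.24 × 0.25 × 1.35 = 0.08100 m³/s
w_3 = (4.6 − 1.0)/2 = 1.8 m; q_3 = 0.25 × 0.46 × 1.8 = 0.2070 m³/s
w_4 = (7.1 − 2.7)/2 = 2.2 m; q_4 = 0.35 × 0.55 × 2.2 = 0.4235 m³/s
w_5 = (8.7 − 4.6)/2 = 2.05 m; q_5 = 0.27 × 0.58 × 2.05 = 0.3210 m³/s
w_6 = (12.9 − 7.1)/2 = 2.9 m; q_6 = 0.24 × 0.38 × 2.9 = 0.2645 m³/s
Stations 1, 7 contribute zero (depth or velocity is 0).
Q = Σ qᵢ = 1.297 m³/s
= 1.297 × 1000 = 1297 L/s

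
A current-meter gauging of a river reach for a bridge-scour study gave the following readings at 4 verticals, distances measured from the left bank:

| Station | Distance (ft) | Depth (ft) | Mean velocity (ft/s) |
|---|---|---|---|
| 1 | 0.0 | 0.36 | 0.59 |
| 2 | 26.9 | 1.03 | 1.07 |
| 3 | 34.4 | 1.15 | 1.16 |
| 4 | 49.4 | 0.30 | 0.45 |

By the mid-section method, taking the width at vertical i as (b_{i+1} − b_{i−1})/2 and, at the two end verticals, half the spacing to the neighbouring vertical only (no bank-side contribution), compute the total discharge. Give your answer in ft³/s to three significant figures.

37.8 ft³/s

w_1 = (26.9 − 0.0)/2 = 13.45 ft; q_1 = 0.59 × 0.36 × 13.45 = 2.857 ft³/s
w_2 = (34.4 − 0.0)/2 = 17.2 ft; q_2 = 1.07 × 1.03 × 17.2 = 18.96 ft³/s
w_3 = (49.4 − 26.9)/2 = 11.25 ft; q_3 = 1.16 × 1.15 × 11.25 = 15.01 ft³/s
w_4 = (49.4 − 34.4)/2 = 7.5 ft; q_4 = 0.45 × 0.30 × 7.5 = 1.013 ft³/s
Q = Σ qᵢ = 37.83 ft³/s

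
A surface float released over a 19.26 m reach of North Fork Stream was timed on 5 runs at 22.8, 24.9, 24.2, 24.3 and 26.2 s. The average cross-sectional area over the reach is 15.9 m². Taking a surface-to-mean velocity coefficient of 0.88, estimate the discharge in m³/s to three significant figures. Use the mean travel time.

t̄ = (22.8 + 24.9 + 24.2 + 24.3 + 26.2) / 5 = 24.48 s
v_surface = L / t̄ = 19.26 / 24.48 = 0.7868 m/s
v_mean = 0.88 × 0.7868 = 0.6924 m/s
Q = A × v_mean = 15.9 × 0.6924 = 11.01 m³/s

11.0 m³/s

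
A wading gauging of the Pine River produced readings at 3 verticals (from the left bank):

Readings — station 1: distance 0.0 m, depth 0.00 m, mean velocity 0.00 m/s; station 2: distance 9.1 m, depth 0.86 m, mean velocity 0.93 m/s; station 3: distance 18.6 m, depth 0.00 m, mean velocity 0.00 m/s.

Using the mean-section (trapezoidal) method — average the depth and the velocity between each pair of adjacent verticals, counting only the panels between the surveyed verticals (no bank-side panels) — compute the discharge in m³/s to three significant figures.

Panel 1-2: Δb = 9.1 m, d̄ = (0.00+0.86)/2 = 0.43, v̄ = (0.00+0.93)/2 = 0.465 → q = 9.1×0.43×0.465 = 1.820 m³/s
Panel 2-3: Δb = 9.5 m, d̄ = (0.86+0.00)/2 = 0.43, v̄ = (0.93+0.00)/2 = 0.465 → q = 9.5×0.43×0.465 = 1.900 m³/s
Q = Σ q = 3.719 m³/s

3.72 m³/s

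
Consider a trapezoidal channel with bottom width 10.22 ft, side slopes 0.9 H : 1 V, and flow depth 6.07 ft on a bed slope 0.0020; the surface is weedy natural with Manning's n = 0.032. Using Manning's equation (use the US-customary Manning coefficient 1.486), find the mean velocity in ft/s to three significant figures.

A = (b + z·y)·y = (10.22 + 0.9×6.07)×6.07 = 95.20 ft²
P = b + 2y√(1+z²) = 10.22 + 2×6.07×√(1+0.9²) = 26.55 ft
R = A/P = 95.20/26.55 = 3.585 ft
Q = (1.486/n)·A·R^(2/3)·S^(1/2) = (1.486/0.032) × 95.20 × 3.585^(2/3) × 0.0020^(1/2) = 463.1 ft³/s
V = Q/A = 463.1/95.20 = 4.865 ft/s

4.86 ft/s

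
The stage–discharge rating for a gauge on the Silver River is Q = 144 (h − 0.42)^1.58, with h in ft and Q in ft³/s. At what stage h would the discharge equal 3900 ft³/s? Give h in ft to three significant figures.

h − h₀ = (Q/C)^(1/b) = (3900/144)^(1/1.58) = 8.068 ft
h = 0.42 + 8.068 = 8.488 ft

8.49 ft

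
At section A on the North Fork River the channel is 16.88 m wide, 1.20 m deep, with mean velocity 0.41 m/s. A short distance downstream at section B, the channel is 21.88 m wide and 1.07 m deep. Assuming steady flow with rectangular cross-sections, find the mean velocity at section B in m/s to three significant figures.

Q = A₁V₁ = (16.88×1.20) × 0.41 = 8.305 m³/s
A₂ = 21.88 × 1.07 = 23.41 m²
V₂ = Q/A₂ = 8.305/23.41 = 0.3547 m/s

0.355 m/s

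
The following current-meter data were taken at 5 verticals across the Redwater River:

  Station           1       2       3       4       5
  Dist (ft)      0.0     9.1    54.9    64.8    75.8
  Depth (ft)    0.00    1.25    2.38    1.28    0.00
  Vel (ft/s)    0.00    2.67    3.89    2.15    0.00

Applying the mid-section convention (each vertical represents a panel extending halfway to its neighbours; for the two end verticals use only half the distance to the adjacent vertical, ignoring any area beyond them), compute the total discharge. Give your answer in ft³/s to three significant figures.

w_2 = (54.9 − 0.0)/2 = 27.45 ft; q_2 = 2.67 × 1.25 × 27.45 = 91.61 ft³/s
w_3 = (64.8 − 9.1)/2 = 27.85 ft; q_3 = 3.89 × 2.38 × 27.85 = 257.8 ft³/s
w_4 = (75.8 − 54.9)/2 = 10.45 ft; q_4 = 2.15 × 1.28 × 10.45 = 28.76 ft³/s
Stations 1, 5 contribute zero (depth or velocity is 0).
Q = Σ qᵢ = 378.2 ft³/s

378 ft³/s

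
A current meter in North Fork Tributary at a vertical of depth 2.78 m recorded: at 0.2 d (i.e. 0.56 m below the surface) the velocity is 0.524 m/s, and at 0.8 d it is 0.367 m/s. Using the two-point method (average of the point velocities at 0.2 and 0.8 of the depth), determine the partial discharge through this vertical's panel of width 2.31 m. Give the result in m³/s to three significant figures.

v̄ = (0.524 + 0.367) / 2 = 0.4455 m/s
q = v̄ × d × w = 0.4455 × 2.78 × 2.31 = 2.861 m³/s

2.86 m³/s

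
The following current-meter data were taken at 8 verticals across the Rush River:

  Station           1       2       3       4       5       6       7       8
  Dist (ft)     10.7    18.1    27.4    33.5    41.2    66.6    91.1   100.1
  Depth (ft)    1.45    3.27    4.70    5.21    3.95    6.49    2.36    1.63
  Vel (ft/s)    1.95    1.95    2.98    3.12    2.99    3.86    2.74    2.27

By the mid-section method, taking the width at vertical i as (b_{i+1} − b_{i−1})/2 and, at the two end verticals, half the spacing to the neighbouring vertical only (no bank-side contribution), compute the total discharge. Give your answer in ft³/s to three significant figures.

1230 ft³/s

w_1 = (18.1 − 10.7)/2 = 3.7 ft; q_1 = 1.95 × 1.45 × 3.7 = 10.46 ft³/s
w_2 = (27.4 − 10.7)/2 = 8.35 ft; q_2 = 1.95 × 3.27 × 8.35 = 53.24 ft³/s
w_3 = (33.5 − 18.1)/2 = 7.7 ft; q_3 = 2.98 × 4.70 × 7.7 = 107.8 ft³/s
w_4 = (41.2 − 27.4)/2 = 6.9 ft; q_4 = 3.12 × 5.21 × 6.9 = 112.2 ft³/s
w_5 = (66.6 − 33.5)/2 = 16.55 ft; q_5 = 2.99 × 3.95 × 16.55 = 195.5 ft³/s
w_6 = (91.1 − 41.2)/2 = 24.95 ft; q_6 = 3.86 × 6.49 × 24.95 = 625.0 ft³/s
w_7 = (100.1 − 66.6)/2 = 16.75 ft; q_7 = 2.74 × 2.36 × 16.75 = 108.3 ft³/s
w_8 = (100.1 − 91.1)/2 = 4.5 ft; q_8 = 2.27 × 1.63 × 4.5 = 16.65 ft³/s
Q = Σ qᵢ = 1229 ft³/s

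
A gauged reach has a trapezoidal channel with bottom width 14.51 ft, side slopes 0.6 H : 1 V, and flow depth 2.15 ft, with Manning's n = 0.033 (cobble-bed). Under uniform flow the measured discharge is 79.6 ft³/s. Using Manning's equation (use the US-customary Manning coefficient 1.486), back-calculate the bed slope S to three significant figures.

A = (b + z·y)·y = (14.51 + 0.6×2.15)×2.15 = 33.97 ft²
P = b + 2y√(1+z²) = 14.51 + 2×2.15×√(1+0.6²) = 19.52 ft
R = A/P = 33.97/19.52 = 1.740 ft
S = (Q·n / (1.486·A·R^(2/3)))² = (79.6×0.033 / (1.486×33.97×1.447))² = 0.001294

0.00129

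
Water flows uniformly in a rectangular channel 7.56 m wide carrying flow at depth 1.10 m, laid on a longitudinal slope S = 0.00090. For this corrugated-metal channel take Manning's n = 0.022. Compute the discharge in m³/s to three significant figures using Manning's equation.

10.2 m³/s

A = b·y = 7.56 × 1.10 = 8.316 m²
P = b + 2y = 7.56 + 2×1.10 = 9.760 m
R = A/P = 8.316/9.760 = 0.8520 m
Q = (1/n)·A·R^(2/3)·S^(1/2) = (1/0.022) × 8.316 × 0.8520^(2/3) × 0.00090^(1/2) = 10.19 m³/s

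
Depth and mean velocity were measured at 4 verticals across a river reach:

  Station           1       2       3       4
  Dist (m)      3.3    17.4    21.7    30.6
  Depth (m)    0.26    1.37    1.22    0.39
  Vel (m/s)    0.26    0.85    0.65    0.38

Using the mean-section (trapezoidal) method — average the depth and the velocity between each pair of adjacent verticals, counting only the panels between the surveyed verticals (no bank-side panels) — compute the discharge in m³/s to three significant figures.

14.2 m³/s

Panel 1-2: Δb = 14.1 m, d̄ = (0.26+1.37)/2 = 0.815, v̄ = (0.26+0.85)/2 = 0.555 → q = 14.1×0.815×0.555 = 6.378 m³/s
Panel 2-3: Δb = 4.3 m, d̄ = (1.37+1.22)/2 = 1.295, v̄ = (0.85+0.65)/2 = 0.75 → q = 4.3×1.295×0.75 = 4.176 m³/s
Panel 3-4: Δb = 8.9 m, d̄ = (1.22+0.39)/2 = 0.805, v̄ = (0.65+0.38)/2 = 0.515 → q = 8.9×0.805×0.515 = 3.690 m³/s
Q = Σ q = 14.24 m³/s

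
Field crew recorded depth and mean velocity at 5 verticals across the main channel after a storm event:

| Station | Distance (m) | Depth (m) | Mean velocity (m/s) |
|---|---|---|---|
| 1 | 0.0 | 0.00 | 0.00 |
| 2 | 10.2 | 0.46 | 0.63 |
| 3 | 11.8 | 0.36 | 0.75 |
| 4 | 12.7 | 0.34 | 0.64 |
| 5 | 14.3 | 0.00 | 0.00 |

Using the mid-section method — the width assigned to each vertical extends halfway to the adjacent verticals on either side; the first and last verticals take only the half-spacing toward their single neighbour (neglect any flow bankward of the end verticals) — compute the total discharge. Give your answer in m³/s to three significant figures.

w_2 = (11.8 − 0.0)/2 = 5.9 m; q_2 = 0.63 × 0.46 × 5.9 = 1.710 m³/s
w_3 = (12.7 − 10.2)/2 = 1.25 m; q_3 = 0.75 × 0.36 × 1.25 = 0.3375 m³/s
w_4 = (14.3 − 11.8)/2 = 1.25 m; q_4 = 0.64 × 0.34 × 1.25 = 0.2720 m³/s
Stations 1, 5 contribute zero (depth or velocity is 0).
Q = Σ qᵢ = 2.319 m³/s

2.32 m³/s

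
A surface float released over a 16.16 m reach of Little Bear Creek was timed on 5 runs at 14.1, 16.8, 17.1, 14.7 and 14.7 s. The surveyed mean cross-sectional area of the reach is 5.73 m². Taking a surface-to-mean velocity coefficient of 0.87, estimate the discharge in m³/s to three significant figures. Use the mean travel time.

5.20 m³/s

t̄ = (14.1 + 16.8 + 17.1 + 14.7 + 14.7) / 5 = 15.48 s
v_surface = L / t̄ = 16.16 / 15.48 = 1.044 m/s
v_mean = 0.87 × 1.044 = 0.9082 m/s
Q = A × v_mean = 5.73 × 0.9082 = 5.204 m³/s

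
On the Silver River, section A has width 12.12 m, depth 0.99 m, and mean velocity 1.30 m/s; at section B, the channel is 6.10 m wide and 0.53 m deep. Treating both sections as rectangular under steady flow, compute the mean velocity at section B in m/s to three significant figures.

Q = A₁V₁ = (12.12×0.99) × 1.30 = 15.60 m³/s
A₂ = 6.10 × 0.53 = 3.233 m²
V₂ = Q/A₂ = 15.60/3.233 = 4.825 m/s

4.82 m/s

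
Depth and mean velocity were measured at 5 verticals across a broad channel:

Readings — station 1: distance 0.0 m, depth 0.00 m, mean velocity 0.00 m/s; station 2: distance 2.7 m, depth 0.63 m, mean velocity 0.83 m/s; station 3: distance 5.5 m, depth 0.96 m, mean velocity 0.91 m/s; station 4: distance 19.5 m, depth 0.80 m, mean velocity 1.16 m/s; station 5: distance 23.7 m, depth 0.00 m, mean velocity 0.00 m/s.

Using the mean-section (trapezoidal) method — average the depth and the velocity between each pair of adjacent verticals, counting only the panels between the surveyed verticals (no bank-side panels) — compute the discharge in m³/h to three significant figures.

57700 m³/h

Panel 1-2: Δb = 2.7 m, d̄ = (0.00+0.63)/2 = 0.315, v̄ = (0.00+0.83)/2 = 0.415 → q = 2.7×0.315×0.415 = 0.3530 m³/s
Panel 2-3: Δb = 2.8 m, d̄ = (0.63+0.96)/2 = 0.795, v̄ = (0.83+0.91)/2 = 0.87 → q = 2.8×0.795×0.87 = 1.937 m³/s
Panel 3-4: Δb = 14 m, d̄ = (0.96+0.80)/2 = 0.88, v̄ = (0.91+1.16)/2 = 1.035 → q = 14×0.88×1.035 = 12.75 m³/s
Panel 4-5: Δb = 4.2 m, d̄ = (0.80+0.00)/2 = 0.4, v̄ = (1.16+0.00)/2 = 0.58 → q = 4.2×0.4×0.58 = 0.9744 m³/s
Q = Σ q = 16.02 m³/s
= 16.02 × 3600 = 57650 m³/h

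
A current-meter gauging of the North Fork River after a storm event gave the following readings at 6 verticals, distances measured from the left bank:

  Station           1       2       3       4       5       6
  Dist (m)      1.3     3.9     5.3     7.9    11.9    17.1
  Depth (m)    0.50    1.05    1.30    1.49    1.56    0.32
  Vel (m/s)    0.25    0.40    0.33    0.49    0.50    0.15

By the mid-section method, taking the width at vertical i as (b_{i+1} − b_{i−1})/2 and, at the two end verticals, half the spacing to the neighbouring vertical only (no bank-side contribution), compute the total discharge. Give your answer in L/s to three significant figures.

w_1 = (3.9 − 1.3)/2 = 1.3 m; q_1 = 0.25 × 0.50 × 1.3 = 0.1625 m³/s
w_2 = (5.3 − 1.3)/2 = 2 m; q_2 = 0.40 × 1.05 × 2 = 0.8400 m³/s
w_3 = (7.9 − 3.9)/2 = 2 m; q_3 = 0.33 × 1.30 × 2 = 0.8580 m³/s
w_4 = (11.9 − 5.3)/2 = 3.3 m; q_4 = 0.49 × 1.49 × 3.3 = 2.409 m³/s
w_5 = (17.1 − 7.9)/2 = 4.6 m; q_5 = 0.50 × 1.56 × 4.6 = 3.588 m³/s
w_6 = (17.1 − 11.9)/2 = 2.6 m; q_6 = 0.15 × 0.32 × 2.6 = 0.1248 m³/s
Q = Σ qᵢ = 7.983 m³/s
= 7.983 × 1000 = 7983 L/s

7980 L/s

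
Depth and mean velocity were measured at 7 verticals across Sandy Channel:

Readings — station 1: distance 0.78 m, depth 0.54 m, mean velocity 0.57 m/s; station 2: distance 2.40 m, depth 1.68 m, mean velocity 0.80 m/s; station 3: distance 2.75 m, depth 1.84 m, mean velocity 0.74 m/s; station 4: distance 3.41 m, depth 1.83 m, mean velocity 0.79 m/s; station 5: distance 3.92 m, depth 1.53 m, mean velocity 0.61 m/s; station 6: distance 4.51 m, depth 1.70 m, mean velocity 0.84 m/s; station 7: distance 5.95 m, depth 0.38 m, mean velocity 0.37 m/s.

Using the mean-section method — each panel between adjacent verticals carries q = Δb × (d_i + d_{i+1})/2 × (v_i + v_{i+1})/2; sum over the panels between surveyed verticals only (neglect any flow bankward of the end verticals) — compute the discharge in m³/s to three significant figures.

Panel 1-2: Δb = 1.62 m, d̄ = (0.54+1.68)/2 = 1.11, v̄ = (0.57+0.80)/2 = 0.685 → q = 1.62×1.11×0.685 = 1.232 m³/s
Panel 2-3: Δb = 0.35 m, d̄ = (1.68+1.84)/2 = 1.76, v̄ = (0.80+0.74)/2 = 0.77 → q = 0.35×1.76×0.77 = 0.4743 m³/s
Panel 3-4: Δb = 0.66 m, d̄ = (1.84+1.83)/2 = 1.835, v̄ = (0.74+0.79)/2 = 0.765 → q = 0.66×1.835×0.765 = 0.9265 m³/s
Panel 4-5: Δb = 0.51 m, d̄ = (1.83+1.53)/2 = 1.68, v̄ = (0.79+0.61)/2 = 0.7 → q = 0.51×1.68×0.7 = 0.5998 m³/s
Panel 5-6: Δb = 0.59 m, d̄ = (1.53+1.70)/2 = 1.615, v̄ = (0.61+0.84)/2 = 0.725 → q = 0.59×1.615×0.725 = 0.6908 m³/s
Panel 6-7: Δb = 1.44 m, d̄ = (1.70+0.38)/2 = 1.04, v̄ = (0.84+0.37)/2 = 0.605 → q = 1.44×1.04×0.605 = 0.9060 m³/s
Q = Σ q = 4.829 m³/s

4.83 m³/s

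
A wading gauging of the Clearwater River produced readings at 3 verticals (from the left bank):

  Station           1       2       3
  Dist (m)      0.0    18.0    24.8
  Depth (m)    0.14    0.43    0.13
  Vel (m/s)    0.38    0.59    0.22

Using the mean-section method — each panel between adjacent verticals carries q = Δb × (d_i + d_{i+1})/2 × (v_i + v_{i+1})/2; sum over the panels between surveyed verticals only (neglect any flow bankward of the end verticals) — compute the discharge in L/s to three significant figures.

Panel 1-2: Δb = 18 m, d̄ = (0.14+0.43)/2 = 0.285, v̄ = (0.38+0.59)/2 = 0.485 → q = 18×0.285×0.485 = 2.488 m³/s
Panel 2-3: Δb = 6.8 m, d̄ = (0.43+0.13)/2 = 0.28, v̄ = (0.59+0.22)/2 = 0.405 → q = 6.8×0.28×0.405 = 0.7711 m³/s
Q = Σ q = 3.259 m³/s
= 3.259 × 1000 = 3259 L/s

3260 L/s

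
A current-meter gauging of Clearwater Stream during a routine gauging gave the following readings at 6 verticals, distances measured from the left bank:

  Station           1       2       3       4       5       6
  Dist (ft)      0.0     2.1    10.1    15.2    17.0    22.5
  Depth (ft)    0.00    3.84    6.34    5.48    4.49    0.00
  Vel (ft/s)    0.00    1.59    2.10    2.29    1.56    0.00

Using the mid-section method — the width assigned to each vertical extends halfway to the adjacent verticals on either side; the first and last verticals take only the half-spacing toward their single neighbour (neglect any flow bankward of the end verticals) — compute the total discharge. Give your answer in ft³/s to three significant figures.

187 ft³/s

w_2 = (10.1 − 0.0)/2 = 5.05 ft; q_2 = 1.59 × 3.84 × 5.05 = 30.83 ft³/s
w_3 = (15.2 − 2.1)/2 = 6.55 ft; q_3 = 2.10 × 6.34 × 6.55 = 87.21 ft³/s
w_4 = (17.0 − 10.1)/2 = 3.45 ft; q_4 = 2.29 × 5.48 × 3.45 = 43.29 ft³/s
w_5 = (22.5 − 15.2)/2 = 3.65 ft; q_5 = 1.56 × 4.49 × 3.65 = 25.57 ft³/s
Stations 1, 6 contribute zero (depth or velocity is 0).
Q = Σ qᵢ = 186.9 ft³/s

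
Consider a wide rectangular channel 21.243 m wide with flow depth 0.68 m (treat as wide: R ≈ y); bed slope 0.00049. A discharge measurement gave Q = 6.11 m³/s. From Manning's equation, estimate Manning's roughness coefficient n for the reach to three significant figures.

A = b·y = 21.243 × 0.68 = 14.45 m²
Wide channel: R ≈ y = 0.68 m
n = (1/Q)·A·R^(2/3)·S^(1/2) = (1/6.11) × 14.45 × 0.7733 × 0.02214 = 0.04047

0.0405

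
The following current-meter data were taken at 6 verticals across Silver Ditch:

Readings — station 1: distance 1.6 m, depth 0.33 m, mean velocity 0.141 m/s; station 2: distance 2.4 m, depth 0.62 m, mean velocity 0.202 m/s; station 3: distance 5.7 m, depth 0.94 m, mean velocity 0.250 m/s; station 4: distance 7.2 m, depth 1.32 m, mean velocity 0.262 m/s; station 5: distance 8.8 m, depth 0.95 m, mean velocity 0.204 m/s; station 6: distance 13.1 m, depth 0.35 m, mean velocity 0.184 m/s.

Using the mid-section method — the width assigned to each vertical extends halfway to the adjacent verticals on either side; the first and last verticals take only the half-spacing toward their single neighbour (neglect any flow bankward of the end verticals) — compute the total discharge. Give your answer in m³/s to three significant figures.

w_1 = (2.4 − 1.6)/2 = 0.4 m; q_1 = 0.141 × 0.33 × 0.4 = 0.01861 m³/s
w_2 = (5.7 − 1.6)/2 = 2.05 m; q_2 = 0.202 × 0.62 × 2.05 = 0.2567 m³/s
w_3 = (7.2 − 2.4)/2 = 2.4 m; q_3 = 0.250 × 0.94 × 2.4 = 0.5640 m³/s
w_4 = (8.8 − 5.7)/2 = 1.55 m; q_4 = 0.262 × 1.32 × 1.55 = 0.5361 m³/s
w_5 = (13.1 − 7.2)/2 = 2.95 m; q_5 = 0.204 × 0.95 × 2.95 = 0.5717 m³/s
w_6 = (13.1 − 8.8)/2 = 2.15 m; q_6 = 0.184 × 0.35 × 2.15 = 0.1385 m³/s
Q = Σ qᵢ = 2.086 m³/s

2.09 m³/s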